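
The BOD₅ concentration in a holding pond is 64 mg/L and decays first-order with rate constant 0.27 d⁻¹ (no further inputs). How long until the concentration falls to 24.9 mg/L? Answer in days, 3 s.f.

3.50 d

t = ln(C₀/C)/k = ln(64/24.9)/0.27 = 0.944/0.27 = 3.496 d.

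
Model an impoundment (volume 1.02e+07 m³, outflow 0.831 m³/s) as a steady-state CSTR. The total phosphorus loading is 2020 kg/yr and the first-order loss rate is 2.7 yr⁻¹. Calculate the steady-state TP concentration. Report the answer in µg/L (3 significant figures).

37.6 µg/L

Outflow Q = 0.831 m³/s × 3.156e+07 s/yr = 2.622e+07 m³/yr.
Steady-state CSTR mass balance: W = Q·C + k·V·C, so C = W/(Q + kV).
Q + kV = 2.622e+07 + 2.7·1.02e+07 = 5.376e+07 m³/yr.
C = 2020/5.376e+07 = 3.757e-05 kg/m³ = 0.03757 mg/L = 37.57 µg/L.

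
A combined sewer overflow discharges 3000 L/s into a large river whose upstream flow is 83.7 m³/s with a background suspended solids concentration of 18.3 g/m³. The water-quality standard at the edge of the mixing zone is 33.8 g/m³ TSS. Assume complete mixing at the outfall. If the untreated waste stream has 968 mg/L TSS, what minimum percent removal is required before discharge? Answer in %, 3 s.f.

51.8 %

3000 L/s = 3 m³/s.
Mass balance: 33.8·86.7 = 3·Cₑ + 83.7·18.3.
Cₑ = (2930 − 1532) / 3 = 466.2 mg/L.
Required removal = 1 − 466.2/968 = 51.83 %.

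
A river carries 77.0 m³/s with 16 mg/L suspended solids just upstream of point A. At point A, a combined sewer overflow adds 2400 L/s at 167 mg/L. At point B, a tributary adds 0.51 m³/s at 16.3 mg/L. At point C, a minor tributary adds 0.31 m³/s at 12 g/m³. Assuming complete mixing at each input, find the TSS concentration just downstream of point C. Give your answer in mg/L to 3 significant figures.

20.5 mg/L

2400 L/s = 2.4 m³/s.
After input A: C = (77·16 + 2.4·167) / 79.4 = 20.56 mg/L.
After input B: C = (79.4·20.56 + 0.51·16.3) / 79.91 = 20.54 mg/L.
After input C: C = (79.91·20.54 + 0.31·12) / 80.22 = 20.5 mg/L.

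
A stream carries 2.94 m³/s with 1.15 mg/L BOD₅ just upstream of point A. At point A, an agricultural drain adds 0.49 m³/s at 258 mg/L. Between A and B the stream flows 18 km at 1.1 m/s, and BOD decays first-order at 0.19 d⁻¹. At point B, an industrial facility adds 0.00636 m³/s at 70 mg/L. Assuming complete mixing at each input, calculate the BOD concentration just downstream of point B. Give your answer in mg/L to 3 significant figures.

36.6 mg/L

After input A: C = (2.94·1.15 + 0.49·258) / 3.43 = 37.84 mg/L.
Over the 18 km reach to input B (t = 1.636e+04 s = 0.1894 d), decay gives C = 37.84·exp(−0.19·0.1894) = 36.51 mg/L.
After input B: C = (3.43·36.51 + 0.00636·70) / 3.436 = 36.57 mg/L.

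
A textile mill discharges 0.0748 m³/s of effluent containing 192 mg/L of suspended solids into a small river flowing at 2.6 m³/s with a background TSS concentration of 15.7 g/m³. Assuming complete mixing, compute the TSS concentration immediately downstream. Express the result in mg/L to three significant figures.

20.6 mg/L

By mass balance at complete mixing, C = (0.0748·192 + 2.6·15.7) / (0.0748 + 2.6) = 55.18/2.675 = 20.63 mg/L.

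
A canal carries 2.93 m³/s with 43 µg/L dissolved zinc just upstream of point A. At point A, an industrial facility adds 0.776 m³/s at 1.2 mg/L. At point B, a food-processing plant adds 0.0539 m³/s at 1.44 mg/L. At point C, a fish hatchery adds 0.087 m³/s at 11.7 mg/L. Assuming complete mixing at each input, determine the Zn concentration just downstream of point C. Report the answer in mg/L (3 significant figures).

0.560 mg/L

43 µg/L = 0.043 mg/L.
After input A: C = (2.93·0.043 + 0.776·1.2) / 3.706 = 0.2853 mg/L.
After input B: C = (3.706·0.2853 + 0.0539·1.44) / 3.76 = 0.3018 mg/L.
After input C: C = (3.76·0.3018 + 0.087·11.7) / 3.847 = 0.5596 mg/L.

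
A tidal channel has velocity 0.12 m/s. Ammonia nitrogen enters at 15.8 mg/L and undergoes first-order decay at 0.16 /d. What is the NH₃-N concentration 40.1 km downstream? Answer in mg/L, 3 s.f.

8.51 mg/L

Travel time t = 40.1 km / 0.12 m/s = 4.01e+04/0.12 = 3.342e+05 s = 3.868 d.
First-order decay: C = 15.8·exp(−0.16·3.868) = 15.8·0.5386 = 8.509 mg/L.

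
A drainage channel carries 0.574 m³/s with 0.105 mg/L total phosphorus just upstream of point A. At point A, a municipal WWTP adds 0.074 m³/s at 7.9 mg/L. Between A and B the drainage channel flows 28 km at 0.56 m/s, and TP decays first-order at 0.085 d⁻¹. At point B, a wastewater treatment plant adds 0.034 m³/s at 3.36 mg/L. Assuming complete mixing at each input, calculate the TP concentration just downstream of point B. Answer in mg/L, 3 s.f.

1.07 mg/L

After input A: C = (0.574·0.105 + 0.074·7.9) / 0.648 = 0.9952 mg/L.
Over the 28 km reach to input B (t = 5e+04 s = 0.5787 d), decay gives C = 0.9952·exp(−0.085·0.5787) = 0.9474 mg/L.
After input B: C = (0.648·0.9474 + 0.034·3.36) / 0.682 = 1.068 mg/L.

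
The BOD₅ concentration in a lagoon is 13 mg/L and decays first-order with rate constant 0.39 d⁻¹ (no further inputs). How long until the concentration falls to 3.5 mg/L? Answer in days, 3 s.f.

3.36 d

t = ln(C₀/C)/k = ln(13/3.5)/0.39 = 1.312/0.39 = 3.365 d.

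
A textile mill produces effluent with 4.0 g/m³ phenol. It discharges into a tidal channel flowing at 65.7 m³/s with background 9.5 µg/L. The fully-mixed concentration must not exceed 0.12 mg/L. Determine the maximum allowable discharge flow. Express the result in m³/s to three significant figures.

1.87 m³/s

9.5 µg/L = 0.0095 mg/L.
Mass balance at complete mixing: C_std·(Q_w + Q_r) = Q_w·C_e + Q_r·C_b.
Rearranging, Q_w = Q_r·(C_std − C_b)/(C_e − C_std) = 65.7·(0.12 − 0.0095) / (4 − 0.12) = 1.871 m³/s.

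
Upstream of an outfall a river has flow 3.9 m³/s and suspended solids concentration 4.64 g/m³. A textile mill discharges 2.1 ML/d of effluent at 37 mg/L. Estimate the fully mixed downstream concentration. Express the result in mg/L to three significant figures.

2.1 ML/d = 0.02431 m³/s.
Flow-weighted mixing gives C = (0.02431·37 + 3.9·4.64) / (0.02431 + 3.9) = 19/3.924 = 4.84 mg/L.

4.84 mg/L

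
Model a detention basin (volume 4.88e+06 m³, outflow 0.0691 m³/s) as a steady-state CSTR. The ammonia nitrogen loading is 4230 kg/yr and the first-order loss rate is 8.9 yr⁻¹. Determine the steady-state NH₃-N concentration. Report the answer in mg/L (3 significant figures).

Outflow Q = 0.0691 m³/s × 3.156e+07 s/yr = 2.181e+06 m³/yr.
Steady-state CSTR mass balance: W = Q·C + k·V·C, so C = W/(Q + kV).
Q + kV = 2.181e+06 + 8.9·4.88e+06 = 4.561e+07 m³/yr.
C = 4230/4.561e+07 = 9.274e-05 kg/m³ = 0.09274 mg/L.

0.0927 mg/L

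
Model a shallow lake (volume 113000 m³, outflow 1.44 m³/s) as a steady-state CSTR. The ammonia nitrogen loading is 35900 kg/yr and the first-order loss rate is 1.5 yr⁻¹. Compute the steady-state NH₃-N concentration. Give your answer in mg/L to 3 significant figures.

Outflow Q = 1.44 m³/s × 3.156e+07 s/yr = 4.544e+07 m³/yr.
Steady-state CSTR mass balance: W = Q·C + k·V·C, so C = W/(Q + kV).
Q + kV = 4.544e+07 + 1.5·113000 = 4.561e+07 m³/yr.
C = 35900/4.561e+07 = 0.0007871 kg/m³ = 0.7871 mg/L.

0.787 mg/L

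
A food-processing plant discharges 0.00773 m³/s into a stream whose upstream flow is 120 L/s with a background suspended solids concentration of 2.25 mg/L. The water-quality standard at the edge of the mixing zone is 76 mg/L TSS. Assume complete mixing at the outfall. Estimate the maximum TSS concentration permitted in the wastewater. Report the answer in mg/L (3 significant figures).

120 L/s = 0.12 m³/s.
Mass balance: 76·0.1277 = 0.00773·Cₑ + 0.12·2.25.
Cₑ = (9.707 − 0.27) / 0.00773 = 1221 mg/L.

1220 mg/L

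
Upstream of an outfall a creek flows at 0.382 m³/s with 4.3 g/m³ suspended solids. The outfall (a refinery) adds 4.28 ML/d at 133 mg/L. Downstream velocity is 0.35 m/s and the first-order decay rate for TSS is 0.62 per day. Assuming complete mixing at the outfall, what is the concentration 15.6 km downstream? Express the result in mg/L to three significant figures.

4.28 ML/d = 0.04954 m³/s.
After complete mixing, C₀ = (0.04954·133 + 0.382·4.3) / 0.4315 = 19.07 mg/L.
Travel time t = 1.56e+04 m / 0.35 m/s = 4.457e+04 s = 0.5159 d.
C = 19.07·exp(−0.62·0.5159) = 19.07·0.7263 = 13.85 mg/L.

13.9 mg/L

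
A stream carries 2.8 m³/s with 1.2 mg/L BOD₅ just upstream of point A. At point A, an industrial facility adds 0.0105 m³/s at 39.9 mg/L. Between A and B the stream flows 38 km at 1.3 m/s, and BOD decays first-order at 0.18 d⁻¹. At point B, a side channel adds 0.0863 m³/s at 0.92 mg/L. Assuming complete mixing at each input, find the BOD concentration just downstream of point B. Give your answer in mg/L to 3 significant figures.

After input A: C = (2.8·1.2 + 0.0105·39.9) / 2.81 = 1.345 mg/L.
Over the 38 km reach to input B (t = 2.923e+04 s = 0.3383 d), decay gives C = 1.345·exp(−0.18·0.3383) = 1.265 mg/L.
After input B: C = (2.81·1.265 + 0.0863·0.92) / 2.897 = 1.255 mg/L.

1.25 mg/L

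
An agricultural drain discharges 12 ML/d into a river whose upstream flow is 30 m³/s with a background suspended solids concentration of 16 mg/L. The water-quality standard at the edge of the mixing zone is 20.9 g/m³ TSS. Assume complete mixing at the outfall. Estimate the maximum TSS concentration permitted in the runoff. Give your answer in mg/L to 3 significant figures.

12 ML/d = 0.1389 m³/s.
Mass balance: 20.9·30.14 = 0.1389·Cₑ + 30·16.
Cₑ = (629.9 − 480) / 0.1389 = 1079 mg/L.

1080 mg/L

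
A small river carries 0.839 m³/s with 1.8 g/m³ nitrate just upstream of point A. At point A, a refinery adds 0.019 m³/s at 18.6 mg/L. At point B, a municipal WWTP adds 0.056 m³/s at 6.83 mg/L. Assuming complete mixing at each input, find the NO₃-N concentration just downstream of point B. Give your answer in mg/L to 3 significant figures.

2.46 mg/L

After input A: C = (0.839·1.8 + 0.019·18.6) / 0.858 = 2.172 mg/L.
After input B: C = (0.858·2.172 + 0.056·6.83) / 0.914 = 2.457 mg/L.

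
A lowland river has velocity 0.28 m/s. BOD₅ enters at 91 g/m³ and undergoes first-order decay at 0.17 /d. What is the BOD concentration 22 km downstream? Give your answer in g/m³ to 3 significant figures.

78.0 g/m³

Travel time t = 22 km / 0.28 m/s = 2.2e+04/0.28 = 7.857e+04 s = 0.9094 d.
First-order decay: C = 91·exp(−0.17·0.9094) = 91·0.8568 = 77.97 g/m³.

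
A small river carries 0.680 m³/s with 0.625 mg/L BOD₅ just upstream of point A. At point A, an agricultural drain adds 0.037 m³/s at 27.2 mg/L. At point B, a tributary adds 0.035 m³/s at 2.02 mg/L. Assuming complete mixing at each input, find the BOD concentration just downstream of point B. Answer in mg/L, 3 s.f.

After input A: C = (0.68·0.625 + 0.037·27.2) / 0.717 = 1.996 mg/L.
After input B: C = (0.717·1.996 + 0.035·2.02) / 0.752 = 1.997 mg/L.

2.00 mg/L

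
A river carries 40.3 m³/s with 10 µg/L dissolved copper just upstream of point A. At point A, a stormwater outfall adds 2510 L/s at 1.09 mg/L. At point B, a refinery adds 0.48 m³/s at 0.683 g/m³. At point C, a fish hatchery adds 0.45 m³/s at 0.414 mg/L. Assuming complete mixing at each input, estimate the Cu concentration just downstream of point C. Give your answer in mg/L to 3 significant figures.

0.0835 mg/L

10 µg/L = 0.01 mg/L.
2510 L/s = 2.51 m³/s.
After input A: C = (40.3·0.01 + 2.51·1.09) / 42.81 = 0.07332 mg/L.
After input B: C = (42.81·0.07332 + 0.48·0.683) / 43.29 = 0.08008 mg/L.
After input C: C = (43.29·0.08008 + 0.45·0.414) / 43.74 = 0.08352 mg/L.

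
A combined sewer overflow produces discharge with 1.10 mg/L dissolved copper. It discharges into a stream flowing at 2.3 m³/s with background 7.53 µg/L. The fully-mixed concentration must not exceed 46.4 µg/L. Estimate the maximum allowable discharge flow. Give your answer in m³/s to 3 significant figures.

7.53 µg/L = 0.00753 mg/L.
46.4 µg/L = 0.0464 mg/L.
Mass balance at complete mixing: C_std·(Q_w + Q_r) = Q_w·C_e + Q_r·C_b.
Rearranging, Q_w = Q_r·(C_std − C_b)/(C_e − C_std) = 2.3·(0.0464 − 0.00753) / (1.1 − 0.0464) = 0.08485 m³/s.

0.0849 m³/s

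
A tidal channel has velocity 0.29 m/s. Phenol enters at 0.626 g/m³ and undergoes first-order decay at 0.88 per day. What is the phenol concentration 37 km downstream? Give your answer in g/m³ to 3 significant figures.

Travel time t = 37 km / 0.29 m/s = 3.7e+04/0.29 = 1.276e+05 s = 1.477 d.
First-order decay: C = 0.626·exp(−0.88·1.477) = 0.626·0.2727 = 0.1707 g/m³.

0.171 g/m³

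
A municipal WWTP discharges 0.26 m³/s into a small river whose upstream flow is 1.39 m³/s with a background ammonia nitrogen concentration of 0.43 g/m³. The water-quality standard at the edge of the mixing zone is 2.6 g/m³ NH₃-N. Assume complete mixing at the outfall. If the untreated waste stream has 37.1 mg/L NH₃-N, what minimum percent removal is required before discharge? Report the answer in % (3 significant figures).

Mass balance: 2.6·1.65 = 0.26·Cₑ + 1.39·0.43.
Cₑ = (4.29 − 0.5977) / 0.26 = 14.2 mg/L.
Required removal = 1 − 14.2/37.1 = 61.72 %.

61.7 %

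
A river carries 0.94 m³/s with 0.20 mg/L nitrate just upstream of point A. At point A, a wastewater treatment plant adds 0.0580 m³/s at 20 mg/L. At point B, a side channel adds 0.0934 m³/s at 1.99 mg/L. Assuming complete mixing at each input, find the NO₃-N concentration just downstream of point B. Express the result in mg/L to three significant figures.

1.41 mg/L

After input A: C = (0.94·0.2 + 0.058·20) / 0.998 = 1.351 mg/L.
After input B: C = (0.998·1.351 + 0.0934·1.99) / 1.091 = 1.405 mg/L.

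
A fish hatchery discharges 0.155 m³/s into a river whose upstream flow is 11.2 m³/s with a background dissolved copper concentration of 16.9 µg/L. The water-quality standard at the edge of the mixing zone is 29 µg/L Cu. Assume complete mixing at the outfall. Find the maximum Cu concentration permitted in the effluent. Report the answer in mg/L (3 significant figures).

16.9 µg/L = 0.0169 mg/L.
29 µg/L = 0.029 mg/L.
Mass balance: 0.029·11.35 = 0.155·Cₑ + 11.2·0.0169.
Cₑ = (0.3293 − 0.1893) / 0.155 = 0.9033 mg/L.

0.903 mg/L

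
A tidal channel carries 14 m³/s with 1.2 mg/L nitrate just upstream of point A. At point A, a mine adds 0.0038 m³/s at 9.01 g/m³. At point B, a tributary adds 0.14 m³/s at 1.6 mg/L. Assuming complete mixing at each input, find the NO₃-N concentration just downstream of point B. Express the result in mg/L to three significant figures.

1.21 mg/L

After input A: C = (14·1.2 + 0.0038·9.01) / 14 = 1.202 mg/L.
After input B: C = (14·1.202 + 0.14·1.6) / 14.14 = 1.206 mg/L.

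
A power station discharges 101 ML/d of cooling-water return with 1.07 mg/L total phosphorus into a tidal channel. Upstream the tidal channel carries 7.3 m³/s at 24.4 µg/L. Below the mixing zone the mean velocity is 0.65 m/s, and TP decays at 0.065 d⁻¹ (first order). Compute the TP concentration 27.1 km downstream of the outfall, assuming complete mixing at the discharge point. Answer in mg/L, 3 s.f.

101 ML/d = 1.169 m³/s.
24.4 µg/L = 0.0244 mg/L.
After complete mixing, C₀ = (1.169·1.07 + 7.3·0.0244) / 8.469 = 0.1687 mg/L.
Travel time t = 2.71e+04 m / 0.65 m/s = 4.169e+04 s = 0.4825 d.
C = 0.1687·exp(−0.065·0.4825) = 0.1687·0.9691 = 0.1635 mg/L.

0.164 mg/L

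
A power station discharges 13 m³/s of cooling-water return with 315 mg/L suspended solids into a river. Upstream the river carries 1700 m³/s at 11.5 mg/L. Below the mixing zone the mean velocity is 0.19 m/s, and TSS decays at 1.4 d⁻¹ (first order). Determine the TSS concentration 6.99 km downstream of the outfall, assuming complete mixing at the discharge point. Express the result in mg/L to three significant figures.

7.60 mg/L

After complete mixing, C₀ = (13·315 + 1700·11.5) / 1713 = 13.8 mg/L.
Travel time t = 6990 m / 0.19 m/s = 3.679e+04 s = 0.4258 d.
C = 13.8·exp(−1.4·0.4258) = 13.8·0.5509 = 7.605 mg/L.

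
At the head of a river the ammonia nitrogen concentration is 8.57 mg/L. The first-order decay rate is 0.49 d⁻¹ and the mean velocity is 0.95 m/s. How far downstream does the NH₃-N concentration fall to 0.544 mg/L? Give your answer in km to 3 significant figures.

462 km

From C = C₀·e^(−kt), t = ln(C₀/C)/k = ln(8.57/0.544)/0.49 = 2.757/0.49 = 5.627 d.
Distance = v·t = 0.95 m/s × 4.861e+05 s = 4.618e+05 m = 461.8 km.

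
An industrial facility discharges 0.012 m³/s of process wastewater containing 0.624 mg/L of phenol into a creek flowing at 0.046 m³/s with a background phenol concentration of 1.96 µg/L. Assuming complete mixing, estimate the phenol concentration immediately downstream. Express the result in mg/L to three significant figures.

0.131 mg/L

1.96 µg/L = 0.00196 mg/L.
Conservation of mass across the mixing zone: C = (0.012·0.624 + 0.046·0.00196) / (0.012 + 0.046) = 0.007578/0.058 = 0.1307 mg/L.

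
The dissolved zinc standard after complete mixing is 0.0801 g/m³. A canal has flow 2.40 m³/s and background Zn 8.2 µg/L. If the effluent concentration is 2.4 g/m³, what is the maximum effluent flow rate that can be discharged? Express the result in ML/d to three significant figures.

8.2 µg/L = 0.0082 mg/L.
Mass balance at complete mixing: C_std·(Q_w + Q_r) = Q_w·C_e + Q_r·C_b.
Rearranging, Q_w = Q_r·(C_std − C_b)/(C_e − C_std) = 2.40·(0.0801 − 0.0082) / (2.4 − 0.0801) = 0.07438 m³/s.
= 6.427 ML/d.

6.43 ML/d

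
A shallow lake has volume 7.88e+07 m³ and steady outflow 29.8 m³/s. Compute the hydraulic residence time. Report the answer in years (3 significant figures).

0.0838 yr

Q = 29.8 m³/s × 3.156e+07 s/yr = 9.404e+08 m³/yr.
Hydraulic residence time τ = V/Q = 7.88e+07/9.404e+08 = 0.08379 yr.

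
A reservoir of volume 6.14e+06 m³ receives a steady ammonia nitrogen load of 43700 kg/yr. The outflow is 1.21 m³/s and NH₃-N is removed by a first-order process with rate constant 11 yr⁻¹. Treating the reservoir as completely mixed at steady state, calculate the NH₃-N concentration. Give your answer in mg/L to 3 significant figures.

Outflow Q = 1.21 m³/s × 3.156e+07 s/yr = 3.818e+07 m³/yr.
Steady-state CSTR mass balance: W = Q·C + k·V·C, so C = W/(Q + kV).
Q + kV = 3.818e+07 + 11·6.14e+06 = 1.057e+08 m³/yr.
C = 43700/1.057e+08 = 0.0004133 kg/m³ = 0.4133 mg/L.

0.413 mg/L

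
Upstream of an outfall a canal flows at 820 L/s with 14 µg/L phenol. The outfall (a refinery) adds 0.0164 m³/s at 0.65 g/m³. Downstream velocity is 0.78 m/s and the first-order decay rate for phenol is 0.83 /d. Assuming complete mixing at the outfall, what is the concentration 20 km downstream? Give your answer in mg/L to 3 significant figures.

0.0207 mg/L

820 L/s = 0.82 m³/s.
14 µg/L = 0.014 mg/L.
After complete mixing, C₀ = (0.0164·0.65 + 0.82·0.014) / 0.8364 = 0.02647 mg/L.
Travel time t = 2e+04 m / 0.78 m/s = 2.564e+04 s = 0.2968 d.
C = 0.02647·exp(−0.83·0.2968) = 0.02647·0.7817 = 0.02069 mg/L.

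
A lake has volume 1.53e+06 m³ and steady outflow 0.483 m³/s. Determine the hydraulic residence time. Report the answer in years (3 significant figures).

0.100 yr

Q = 0.483 m³/s × 3.156e+07 s/yr = 1.524e+07 m³/yr.
Hydraulic residence time τ = V/Q = 1.53e+06/1.524e+07 = 0.1004 yr.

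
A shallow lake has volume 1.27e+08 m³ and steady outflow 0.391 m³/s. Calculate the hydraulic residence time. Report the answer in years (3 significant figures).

Q = 0.391 m³/s × 3.156e+07 s/yr = 1.234e+07 m³/yr.
Hydraulic residence time τ = V/Q = 1.27e+08/1.234e+07 = 10.29 yr.

10.3 yr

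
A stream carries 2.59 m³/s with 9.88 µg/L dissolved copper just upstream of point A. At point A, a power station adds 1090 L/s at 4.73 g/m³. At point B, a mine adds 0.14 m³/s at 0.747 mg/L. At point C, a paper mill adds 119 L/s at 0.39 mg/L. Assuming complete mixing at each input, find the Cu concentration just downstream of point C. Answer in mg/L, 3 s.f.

1.35 mg/L

9.88 µg/L = 0.00988 mg/L.
1090 L/s = 1.09 m³/s.
After input A: C = (2.59·0.00988 + 1.09·4.73) / 3.68 = 1.408 mg/L.
After input B: C = (3.68·1.408 + 0.14·0.747) / 3.82 = 1.384 mg/L.
119 L/s = 0.119 m³/s.
After input C: C = (3.82·1.384 + 0.119·0.39) / 3.939 = 1.354 mg/L.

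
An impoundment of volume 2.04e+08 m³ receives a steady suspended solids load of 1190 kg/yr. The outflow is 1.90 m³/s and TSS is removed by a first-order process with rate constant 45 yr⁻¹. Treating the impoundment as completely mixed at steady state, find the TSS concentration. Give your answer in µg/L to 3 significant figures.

Outflow Q = 1.90 m³/s × 3.156e+07 s/yr = 5.996e+07 m³/yr.
Steady-state CSTR mass balance: W = Q·C + k·V·C, so C = W/(Q + kV).
Q + kV = 5.996e+07 + 45·2.04e+08 = 9.24e+09 m³/yr.
C = 1190/9.24e+09 = 1.288e-07 kg/m³ = 0.0001288 mg/L = 0.1288 µg/L.

0.129 µg/L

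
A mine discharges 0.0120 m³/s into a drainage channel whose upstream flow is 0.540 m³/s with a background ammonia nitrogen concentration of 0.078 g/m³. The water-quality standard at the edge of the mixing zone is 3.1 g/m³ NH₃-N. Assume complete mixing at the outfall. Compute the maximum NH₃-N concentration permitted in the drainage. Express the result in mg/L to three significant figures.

Mass balance: 3.1·0.552 = 0.012·Cₑ + 0.54·0.078.
Cₑ = (1.711 − 0.04212) / 0.012 = 139.1 mg/L.

139 mg/L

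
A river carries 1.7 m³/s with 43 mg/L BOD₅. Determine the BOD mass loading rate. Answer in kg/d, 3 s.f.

Mass flux = Q·C = 1.7 m³/s × 43 g/m³ = 73.1 g/s.
= 73.1 g/s × 86.4 = 6316 kg/d.

6320 kg/d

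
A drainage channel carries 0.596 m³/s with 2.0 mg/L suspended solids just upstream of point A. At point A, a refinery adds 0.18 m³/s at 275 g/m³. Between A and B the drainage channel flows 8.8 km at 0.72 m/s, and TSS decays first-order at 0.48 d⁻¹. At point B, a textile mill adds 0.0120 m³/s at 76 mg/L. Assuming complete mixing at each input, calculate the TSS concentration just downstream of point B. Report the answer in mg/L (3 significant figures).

After input A: C = (0.596·2 + 0.18·275) / 0.776 = 65.32 mg/L.
Over the 8.8 km reach to input B (t = 1.222e+04 s = 0.1415 d), decay gives C = 65.32·exp(−0.48·0.1415) = 61.04 mg/L.
After input B: C = (0.776·61.04 + 0.012·76) / 0.788 = 61.26 mg/L.

61.3 mg/L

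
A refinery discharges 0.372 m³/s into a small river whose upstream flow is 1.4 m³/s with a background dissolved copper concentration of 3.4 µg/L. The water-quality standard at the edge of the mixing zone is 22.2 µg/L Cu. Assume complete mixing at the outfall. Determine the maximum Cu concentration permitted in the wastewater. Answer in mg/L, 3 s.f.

0.0930 mg/L

3.4 µg/L = 0.0034 mg/L.
22.2 µg/L = 0.0222 mg/L.
Mass balance: 0.0222·1.772 = 0.372·Cₑ + 1.4·0.0034.
Cₑ = (0.03934 − 0.00476) / 0.372 = 0.09295 mg/L.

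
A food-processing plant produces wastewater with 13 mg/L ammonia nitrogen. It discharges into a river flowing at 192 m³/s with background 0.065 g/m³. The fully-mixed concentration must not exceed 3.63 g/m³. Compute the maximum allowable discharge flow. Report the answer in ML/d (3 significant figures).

6310 ML/d

Mass balance at complete mixing: C_std·(Q_w + Q_r) = Q_w·C_e + Q_r·C_b.
Rearranging, Q_w = Q_r·(C_std − C_b)/(C_e − C_std) = 192·(3.63 − 0.065) / (13 − 3.63) = 73.05 m³/s.
= 6312 ML/d.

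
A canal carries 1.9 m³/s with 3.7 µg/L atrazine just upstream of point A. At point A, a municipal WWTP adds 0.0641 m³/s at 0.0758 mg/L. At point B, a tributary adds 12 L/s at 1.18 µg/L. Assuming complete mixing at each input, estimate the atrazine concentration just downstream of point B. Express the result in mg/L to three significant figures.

3.7 µg/L = 0.0037 mg/L.
After input A: C = (1.9·0.0037 + 0.0641·0.0758) / 1.964 = 0.006053 mg/L.
12 L/s = 0.012 m³/s.
1.18 µg/L = 0.00118 mg/L.
After input B: C = (1.964·0.006053 + 0.012·0.00118) / 1.976 = 0.006023 mg/L.

0.00602 mg/L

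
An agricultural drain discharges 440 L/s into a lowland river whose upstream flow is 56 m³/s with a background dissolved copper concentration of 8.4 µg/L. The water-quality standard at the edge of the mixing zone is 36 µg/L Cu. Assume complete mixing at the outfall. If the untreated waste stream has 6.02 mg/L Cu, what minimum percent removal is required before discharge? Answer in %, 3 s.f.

440 L/s = 0.44 m³/s.
8.4 µg/L = 0.0084 mg/L.
36 µg/L = 0.036 mg/L.
Mass balance: 0.036·56.44 = 0.44·Cₑ + 56·0.0084.
Cₑ = (2.032 − 0.4704) / 0.44 = 3.549 mg/L.
Required removal = 1 − 3.549/6.02 = 41.05 %.

41.1 %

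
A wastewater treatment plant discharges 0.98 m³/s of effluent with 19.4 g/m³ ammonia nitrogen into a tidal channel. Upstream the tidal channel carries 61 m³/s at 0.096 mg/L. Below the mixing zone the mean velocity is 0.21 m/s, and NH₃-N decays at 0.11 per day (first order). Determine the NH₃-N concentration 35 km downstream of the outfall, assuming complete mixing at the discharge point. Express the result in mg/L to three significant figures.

0.325 mg/L

After complete mixing, C₀ = (0.98·19.4 + 61·0.096) / 61.98 = 0.4012 mg/L.
Travel time t = 3.5e+04 m / 0.21 m/s = 1.667e+05 s = 1.929 d.
C = 0.4012·exp(−0.11·1.929) = 0.4012·0.8088 = 0.3245 mg/L.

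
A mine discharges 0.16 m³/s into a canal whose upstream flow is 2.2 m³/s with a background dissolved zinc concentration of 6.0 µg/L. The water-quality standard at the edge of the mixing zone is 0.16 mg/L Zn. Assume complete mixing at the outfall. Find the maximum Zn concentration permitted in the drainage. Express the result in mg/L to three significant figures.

2.28 mg/L

6.0 µg/L = 0.006 mg/L.
Mass balance: 0.16·2.36 = 0.16·Cₑ + 2.2·0.006.
Cₑ = (0.3776 − 0.0132) / 0.16 = 2.278 mg/L.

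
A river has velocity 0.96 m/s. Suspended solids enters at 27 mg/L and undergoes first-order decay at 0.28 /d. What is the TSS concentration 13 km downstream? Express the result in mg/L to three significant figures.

Travel time t = 13 km / 0.96 m/s = 1.3e+04/0.96 = 1.354e+04 s = 0.1567 d.
First-order decay: C = 27·exp(−0.28·0.1567) = 27·0.9571 = 25.84 mg/L.

25.8 mg/L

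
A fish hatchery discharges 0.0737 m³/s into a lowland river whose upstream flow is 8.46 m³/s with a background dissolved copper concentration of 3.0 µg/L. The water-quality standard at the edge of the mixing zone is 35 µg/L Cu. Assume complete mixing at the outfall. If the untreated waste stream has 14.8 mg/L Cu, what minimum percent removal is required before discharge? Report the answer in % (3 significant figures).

3.0 µg/L = 0.003 mg/L.
35 µg/L = 0.035 mg/L.
Mass balance: 0.035·8.534 = 0.0737·Cₑ + 8.46·0.003.
Cₑ = (0.2987 − 0.02538) / 0.0737 = 3.708 mg/L.
Required removal = 1 − 3.708/14.8 = 74.94 %.

74.9 %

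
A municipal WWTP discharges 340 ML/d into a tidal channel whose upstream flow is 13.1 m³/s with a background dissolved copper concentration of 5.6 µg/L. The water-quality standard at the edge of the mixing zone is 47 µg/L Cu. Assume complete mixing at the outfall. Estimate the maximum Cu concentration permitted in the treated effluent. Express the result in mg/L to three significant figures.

340 ML/d = 3.935 m³/s.
5.6 µg/L = 0.0056 mg/L.
47 µg/L = 0.047 mg/L.
Mass balance: 0.047·17.04 = 3.935·Cₑ + 13.1·0.0056.
Cₑ = (0.8007 − 0.07336) / 3.935 = 0.1848 mg/L.

0.185 mg/L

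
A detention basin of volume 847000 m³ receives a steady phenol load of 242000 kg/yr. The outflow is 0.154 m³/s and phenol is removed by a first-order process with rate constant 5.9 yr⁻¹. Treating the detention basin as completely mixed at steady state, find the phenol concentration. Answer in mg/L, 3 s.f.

Outflow Q = 0.154 m³/s × 3.156e+07 s/yr = 4.86e+06 m³/yr.
Steady-state CSTR mass balance: W = Q·C + k·V·C, so C = W/(Q + kV).
Q + kV = 4.86e+06 + 5.9·847000 = 9.857e+06 m³/yr.
C = 242000/9.857e+06 = 0.02455 kg/m³ = 24.55 mg/L.

24.6 mg/L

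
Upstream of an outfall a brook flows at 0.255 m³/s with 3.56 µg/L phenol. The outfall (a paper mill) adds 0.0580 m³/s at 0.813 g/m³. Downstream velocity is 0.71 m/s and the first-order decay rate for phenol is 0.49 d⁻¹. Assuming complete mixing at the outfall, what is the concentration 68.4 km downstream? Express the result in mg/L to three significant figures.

0.0889 mg/L

3.56 µg/L = 0.00356 mg/L.
After complete mixing, C₀ = (0.058·0.813 + 0.255·0.00356) / 0.313 = 0.1536 mg/L.
Travel time t = 6.84e+04 m / 0.71 m/s = 9.634e+04 s = 1.115 d.
C = 0.1536·exp(−0.49·1.115) = 0.1536·0.5791 = 0.08891 mg/L.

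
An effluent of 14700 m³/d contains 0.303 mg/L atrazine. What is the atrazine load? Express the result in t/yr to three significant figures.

1.63 t/yr

14700 m³/d = 0.1701 m³/s.
Mass flux = Q·C = 0.1701 m³/s × 0.303 g/m³ = 0.05155 g/s.
= 0.05155 g/s × 31.56 = 1.627 t/yr.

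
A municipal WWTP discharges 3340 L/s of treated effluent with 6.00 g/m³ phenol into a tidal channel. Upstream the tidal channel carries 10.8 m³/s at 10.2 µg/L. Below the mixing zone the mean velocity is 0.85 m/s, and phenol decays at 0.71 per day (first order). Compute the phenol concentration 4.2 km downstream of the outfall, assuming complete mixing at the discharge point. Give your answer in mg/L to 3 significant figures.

3340 L/s = 3.34 m³/s.
10.2 µg/L = 0.0102 mg/L.
After complete mixing, C₀ = (3.34·6 + 10.8·0.0102) / 14.14 = 1.425 mg/L.
Travel time t = 4200 m / 0.85 m/s = 4941 s = 0.05719 d.
C = 1.425·exp(−0.71·0.05719) = 1.425·0.9602 = 1.368 mg/L.

1.37 mg/L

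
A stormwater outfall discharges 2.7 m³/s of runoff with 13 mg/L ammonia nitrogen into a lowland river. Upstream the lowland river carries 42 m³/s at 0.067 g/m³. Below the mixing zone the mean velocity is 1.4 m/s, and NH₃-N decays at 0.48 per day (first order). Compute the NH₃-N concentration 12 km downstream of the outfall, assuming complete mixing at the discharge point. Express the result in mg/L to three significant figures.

0.809 mg/L

After complete mixing, C₀ = (2.7·13 + 42·0.067) / 44.7 = 0.8482 mg/L.
Travel time t = 1.2e+04 m / 1.4 m/s = 8571 s = 0.09921 d.
C = 0.8482·exp(−0.48·0.09921) = 0.8482·0.9535 = 0.8087 mg/L.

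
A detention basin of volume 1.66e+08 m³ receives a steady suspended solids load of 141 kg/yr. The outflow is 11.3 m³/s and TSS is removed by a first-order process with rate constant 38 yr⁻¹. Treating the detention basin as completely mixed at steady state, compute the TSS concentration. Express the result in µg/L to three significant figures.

0.0212 µg/L

Outflow Q = 11.3 m³/s × 3.156e+07 s/yr = 3.566e+08 m³/yr.
Steady-state CSTR mass balance: W = Q·C + k·V·C, so C = W/(Q + kV).
Q + kV = 3.566e+08 + 38·1.66e+08 = 6.665e+09 m³/yr.
C = 141/6.665e+09 = 2.116e-08 kg/m³ = 2.116e-05 mg/L = 0.02116 µg/L.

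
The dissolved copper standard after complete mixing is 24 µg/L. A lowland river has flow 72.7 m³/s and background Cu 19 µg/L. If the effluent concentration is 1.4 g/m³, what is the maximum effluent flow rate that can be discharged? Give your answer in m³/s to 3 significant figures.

0.264 m³/s

19 µg/L = 0.019 mg/L.
24 µg/L = 0.024 mg/L.
Mass balance at complete mixing: C_std·(Q_w + Q_r) = Q_w·C_e + Q_r·C_b.
Rearranging, Q_w = Q_r·(C_std − C_b)/(C_e − C_std) = 72.7·(0.024 − 0.019) / (1.4 − 0.024) = 0.2642 m³/s.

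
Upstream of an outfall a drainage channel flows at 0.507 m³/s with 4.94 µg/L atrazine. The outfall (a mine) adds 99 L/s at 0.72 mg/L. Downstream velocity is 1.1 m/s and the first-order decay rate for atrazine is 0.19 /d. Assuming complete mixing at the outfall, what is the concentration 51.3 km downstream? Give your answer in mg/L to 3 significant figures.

0.110 mg/L

99 L/s = 0.099 m³/s.
4.94 µg/L = 0.00494 mg/L.
After complete mixing, C₀ = (0.099·0.72 + 0.507·0.00494) / 0.606 = 0.1218 mg/L.
Travel time t = 5.13e+04 m / 1.1 m/s = 4.664e+04 s = 0.5398 d.
C = 0.1218·exp(−0.19·0.5398) = 0.1218·0.9025 = 0.1099 mg/L.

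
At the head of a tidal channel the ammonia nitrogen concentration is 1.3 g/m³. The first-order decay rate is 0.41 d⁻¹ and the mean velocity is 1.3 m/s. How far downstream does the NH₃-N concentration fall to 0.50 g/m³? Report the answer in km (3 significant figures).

262 km

From C = C₀·e^(−kt), t = ln(C₀/C)/k = ln(1.3/0.50)/0.41 = 0.9555/0.41 = 2.331 d.
Distance = v·t = 1.3 m/s × 2.014e+05 s = 2.618e+05 m = 261.8 km.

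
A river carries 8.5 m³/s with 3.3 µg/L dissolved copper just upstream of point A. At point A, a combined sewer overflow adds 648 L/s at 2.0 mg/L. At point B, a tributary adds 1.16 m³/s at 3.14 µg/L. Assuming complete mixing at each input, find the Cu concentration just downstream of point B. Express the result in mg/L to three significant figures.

3.3 µg/L = 0.0033 mg/L.
648 L/s = 0.648 m³/s.
After input A: C = (8.5·0.0033 + 0.648·2) / 9.148 = 0.1447 mg/L.
3.14 µg/L = 0.00314 mg/L.
After input B: C = (9.148·0.1447 + 1.16·0.00314) / 10.31 = 0.1288 mg/L.

0.129 mg/L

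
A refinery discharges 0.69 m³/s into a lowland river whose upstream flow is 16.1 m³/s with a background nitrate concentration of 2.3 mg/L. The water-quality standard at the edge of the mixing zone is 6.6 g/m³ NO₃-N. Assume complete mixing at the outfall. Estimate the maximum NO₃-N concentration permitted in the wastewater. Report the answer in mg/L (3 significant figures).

107 mg/L

Mass balance: 6.6·16.79 = 0.69·Cₑ + 16.1·2.3.
Cₑ = (110.8 − 37.03) / 0.69 = 106.9 mg/L.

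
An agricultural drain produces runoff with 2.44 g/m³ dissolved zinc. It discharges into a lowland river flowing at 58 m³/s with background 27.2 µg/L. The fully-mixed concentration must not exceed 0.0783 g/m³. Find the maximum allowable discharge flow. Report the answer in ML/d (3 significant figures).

108 ML/d

27.2 µg/L = 0.0272 mg/L.
Mass balance at complete mixing: C_std·(Q_w + Q_r) = Q_w·C_e + Q_r·C_b.
Rearranging, Q_w = Q_r·(C_std − C_b)/(C_e − C_std) = 58·(0.0783 − 0.0272) / (2.44 − 0.0783) = 1.255 m³/s.
= 108.4 ML/d.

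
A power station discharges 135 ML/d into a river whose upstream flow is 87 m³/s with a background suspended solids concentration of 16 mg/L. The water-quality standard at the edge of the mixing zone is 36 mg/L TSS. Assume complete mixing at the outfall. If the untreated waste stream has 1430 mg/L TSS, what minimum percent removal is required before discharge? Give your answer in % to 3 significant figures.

135 ML/d = 1.562 m³/s.
Mass balance: 36·88.56 = 1.562·Cₑ + 87·16.
Cₑ = (3188 − 1392) / 1.562 = 1150 mg/L.
Required removal = 1 − 1150/1430 = 19.61 %.

19.6 %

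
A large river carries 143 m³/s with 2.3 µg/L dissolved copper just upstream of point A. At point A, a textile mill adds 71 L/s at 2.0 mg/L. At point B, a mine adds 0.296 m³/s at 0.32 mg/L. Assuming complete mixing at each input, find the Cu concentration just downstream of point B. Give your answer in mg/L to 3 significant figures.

2.3 µg/L = 0.0023 mg/L.
71 L/s = 0.071 m³/s.
After input A: C = (143·0.0023 + 0.071·2) / 143.1 = 0.003291 mg/L.
After input B: C = (143.1·0.003291 + 0.296·0.32) / 143.4 = 0.003945 mg/L.

0.00395 mg/L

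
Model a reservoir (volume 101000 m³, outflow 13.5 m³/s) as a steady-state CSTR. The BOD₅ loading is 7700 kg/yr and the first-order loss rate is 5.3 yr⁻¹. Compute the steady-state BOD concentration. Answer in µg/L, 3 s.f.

18.1 µg/L

Outflow Q = 13.5 m³/s × 3.156e+07 s/yr = 4.26e+08 m³/yr.
Steady-state CSTR mass balance: W = Q·C + k·V·C, so C = W/(Q + kV).
Q + kV = 4.26e+08 + 5.3·101000 = 4.266e+08 m³/yr.
C = 7700/4.266e+08 = 1.805e-05 kg/m³ = 0.01805 mg/L = 18.05 µg/L.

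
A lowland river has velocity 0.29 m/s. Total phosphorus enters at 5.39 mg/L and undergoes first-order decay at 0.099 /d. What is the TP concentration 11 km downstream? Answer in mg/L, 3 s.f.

5.16 mg/L

Travel time t = 11 km / 0.29 m/s = 1.1e+04/0.29 = 3.793e+04 s = 0.439 d.
First-order decay: C = 5.39·exp(−0.099·0.439) = 5.39·0.9575 = 5.161 mg/L.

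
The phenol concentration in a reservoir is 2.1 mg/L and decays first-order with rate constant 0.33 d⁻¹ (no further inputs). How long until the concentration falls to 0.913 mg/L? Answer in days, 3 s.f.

2.52 d

t = ln(C₀/C)/k = ln(2.1/0.913)/0.33 = 0.833/0.33 = 2.524 d.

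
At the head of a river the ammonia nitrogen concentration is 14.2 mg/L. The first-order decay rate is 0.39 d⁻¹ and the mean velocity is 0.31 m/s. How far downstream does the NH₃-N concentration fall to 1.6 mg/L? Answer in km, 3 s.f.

From C = C₀·e^(−kt), t = ln(C₀/C)/k = ln(14.2/1.6)/0.39 = 2.183/0.39 = 5.598 d.
Distance = v·t = 0.31 m/s × 4.837e+05 s = 1.499e+05 m = 149.9 km.

150 km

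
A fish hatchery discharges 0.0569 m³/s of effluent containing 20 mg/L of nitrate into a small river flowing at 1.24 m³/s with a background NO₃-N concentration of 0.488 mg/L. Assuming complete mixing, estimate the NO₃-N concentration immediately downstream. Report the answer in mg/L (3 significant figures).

1.34 mg/L

Conservation of mass across the mixing zone: C = (0.0569·20 + 1.24·0.488) / (0.0569 + 1.24) = 1.743/1.297 = 1.344 mg/L.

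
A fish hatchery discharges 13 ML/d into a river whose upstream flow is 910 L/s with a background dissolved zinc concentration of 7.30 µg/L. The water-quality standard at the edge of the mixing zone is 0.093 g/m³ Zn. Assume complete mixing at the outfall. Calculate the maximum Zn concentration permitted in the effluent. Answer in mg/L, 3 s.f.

0.611 mg/L

13 ML/d = 0.1505 m³/s.
910 L/s = 0.91 m³/s.
7.30 µg/L = 0.0073 mg/L.
Mass balance: 0.093·1.06 = 0.1505·Cₑ + 0.91·0.0073.
Cₑ = (0.09862 − 0.006643) / 0.1505 = 0.6113 mg/L.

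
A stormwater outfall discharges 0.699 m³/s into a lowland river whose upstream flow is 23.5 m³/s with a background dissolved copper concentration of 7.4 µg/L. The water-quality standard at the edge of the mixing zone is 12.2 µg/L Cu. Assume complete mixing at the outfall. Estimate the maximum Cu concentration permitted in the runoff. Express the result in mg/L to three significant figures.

7.4 µg/L = 0.0074 mg/L.
12.2 µg/L = 0.0122 mg/L.
Mass balance: 0.0122·24.2 = 0.699·Cₑ + 23.5·0.0074.
Cₑ = (0.2952 − 0.1739) / 0.699 = 0.1736 mg/L.

0.174 mg/L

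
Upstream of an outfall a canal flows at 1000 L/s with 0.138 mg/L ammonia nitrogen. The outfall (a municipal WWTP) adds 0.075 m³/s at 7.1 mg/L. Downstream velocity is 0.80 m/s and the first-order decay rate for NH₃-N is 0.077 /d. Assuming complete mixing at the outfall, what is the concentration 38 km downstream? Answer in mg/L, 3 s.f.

0.598 mg/L

1000 L/s = 1 m³/s.
After complete mixing, C₀ = (0.075·7.1 + 1·0.138) / 1.075 = 0.6237 mg/L.
Travel time t = 3.8e+04 m / 0.80 m/s = 4.75e+04 s = 0.5498 d.
C = 0.6237·exp(−0.077·0.5498) = 0.6237·0.9586 = 0.5979 mg/L.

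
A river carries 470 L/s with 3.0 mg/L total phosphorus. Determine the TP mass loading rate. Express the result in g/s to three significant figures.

470 L/s = 0.47 m³/s.
Mass flux = Q·C = 0.47 m³/s × 3 g/m³ = 1.41 g/s.

1.41 g/s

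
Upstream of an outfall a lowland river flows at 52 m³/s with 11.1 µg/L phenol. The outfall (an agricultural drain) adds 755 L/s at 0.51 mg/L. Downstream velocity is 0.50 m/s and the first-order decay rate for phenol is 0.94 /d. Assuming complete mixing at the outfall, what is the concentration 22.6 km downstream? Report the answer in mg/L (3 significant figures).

755 L/s = 0.755 m³/s.
11.1 µg/L = 0.0111 mg/L.
After complete mixing, C₀ = (0.755·0.51 + 52·0.0111) / 52.76 = 0.01824 mg/L.
Travel time t = 2.26e+04 m / 0.50 m/s = 4.52e+04 s = 0.5231 d.
C = 0.01824·exp(−0.94·0.5231) = 0.01824·0.6115 = 0.01115 mg/L.

0.0112 mg/L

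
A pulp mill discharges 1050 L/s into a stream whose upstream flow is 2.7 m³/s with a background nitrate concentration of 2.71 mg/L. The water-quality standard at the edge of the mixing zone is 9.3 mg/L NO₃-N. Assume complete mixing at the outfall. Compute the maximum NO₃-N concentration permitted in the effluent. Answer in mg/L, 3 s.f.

1050 L/s = 1.05 m³/s.
Mass balance: 9.3·3.75 = 1.05·Cₑ + 2.7·2.71.
Cₑ = (34.88 − 7.317) / 1.05 = 26.25 mg/L.

26.2 mg/L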